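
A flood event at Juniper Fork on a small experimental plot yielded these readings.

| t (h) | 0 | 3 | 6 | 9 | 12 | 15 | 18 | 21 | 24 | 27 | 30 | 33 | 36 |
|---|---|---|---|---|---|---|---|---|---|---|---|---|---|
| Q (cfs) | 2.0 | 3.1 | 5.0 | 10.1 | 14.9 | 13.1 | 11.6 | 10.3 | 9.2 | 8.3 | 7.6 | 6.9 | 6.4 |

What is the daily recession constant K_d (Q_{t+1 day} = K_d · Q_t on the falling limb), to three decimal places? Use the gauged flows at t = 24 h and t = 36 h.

K_d ≈ 0.484

Between t = 24 h and t = 36 h the flow falls from 9.2 to 6.4 cfs over 4×3 h = 12 h.
Per-interval ratio K = (6.4/9.2)^(1/4) = 0.9133; K_d = K^(24/3) = 0.484.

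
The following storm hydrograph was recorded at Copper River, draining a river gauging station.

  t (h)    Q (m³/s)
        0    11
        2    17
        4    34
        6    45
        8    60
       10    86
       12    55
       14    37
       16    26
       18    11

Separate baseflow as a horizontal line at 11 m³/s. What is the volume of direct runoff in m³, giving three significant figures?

V ≈ 1.96 × 10^6 m³

Direct-runoff ordinates (Q − Q_b): 0.0, 6.0, 23.0, 34.0, 49.0, 75.0, 44.0, 26.0, 15.0, 0.0 m³/s.
ΣQ_DR = 272.0 m³/s.
With Δt = 2 h = 7200 s, V = ΣQ_DR · Δt = 272.0 × 7200 = 1.96 × 10^6 m³.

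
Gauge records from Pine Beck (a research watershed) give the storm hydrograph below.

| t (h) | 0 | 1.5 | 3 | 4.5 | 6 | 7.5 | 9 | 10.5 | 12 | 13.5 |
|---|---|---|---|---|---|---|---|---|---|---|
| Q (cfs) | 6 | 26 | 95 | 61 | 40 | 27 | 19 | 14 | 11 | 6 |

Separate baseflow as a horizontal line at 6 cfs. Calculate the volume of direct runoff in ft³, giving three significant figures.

Direct-runoff ordinates (Q − Q_b): 0.0, 20.0, 89.0, 55.0, 34.0, 21.0, 13.0, 8.0, 5.0, 0.0 cfs.
ΣQ_DR = 245.0 cfs.
With Δt = 1.5 h = 5400 s, V = ΣQ_DR · Δt = 245.0 × 5400 = 1.32 × 10^6 ft³.

V ≈ 1.32 × 10^6 ft³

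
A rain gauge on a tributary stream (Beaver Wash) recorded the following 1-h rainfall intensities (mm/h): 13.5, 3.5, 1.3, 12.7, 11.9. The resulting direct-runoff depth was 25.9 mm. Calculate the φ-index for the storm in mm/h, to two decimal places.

Only the 3 blocks with intensity above φ contribute runoff: 13.5, 12.7, 11.9 mm/h.
Σ(I−φ)·Δt = d  ⇒  (13.5+12.7+11.9 − 3φ)·1 = 25.9
φ = (38.10 − 25.9/1) / 3 = 4.07 mm/h.

φ ≈ 4.07 mm/h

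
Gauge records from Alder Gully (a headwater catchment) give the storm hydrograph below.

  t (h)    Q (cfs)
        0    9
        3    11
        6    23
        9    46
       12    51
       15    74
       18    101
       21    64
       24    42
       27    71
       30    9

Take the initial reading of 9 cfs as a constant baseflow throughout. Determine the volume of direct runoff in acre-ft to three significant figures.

V ≈ 99.7 acre-ft

Direct-runoff ordinates (Q − Q_b): 0.0, 2.0, 14.0, 37.0, 42.0, 65.0, 92.0, 55.0, 33.0, 62.0, 0.0 cfs.
ΣQ_DR = 402.0 cfs.
With Δt = 3 h = 10800 s, V = ΣQ_DR · Δt = 402.0 × 10800 = 4.34 × 10^6 ft³ = 99.7 acre-ft.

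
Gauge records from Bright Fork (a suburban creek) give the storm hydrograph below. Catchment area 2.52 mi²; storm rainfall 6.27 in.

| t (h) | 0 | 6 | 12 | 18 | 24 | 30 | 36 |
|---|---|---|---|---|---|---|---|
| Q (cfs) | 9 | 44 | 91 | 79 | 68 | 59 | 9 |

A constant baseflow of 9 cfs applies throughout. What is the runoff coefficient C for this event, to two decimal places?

C ≈ 0.17

ΣQ_DR = 296.0 cfs; V = ΣQ_DR·Δt = 6.394 × 10^6 ft³.
Runoff depth d = V / A = 1.092 in.
C = d / P = 1.092 / 6.27 = 0.17.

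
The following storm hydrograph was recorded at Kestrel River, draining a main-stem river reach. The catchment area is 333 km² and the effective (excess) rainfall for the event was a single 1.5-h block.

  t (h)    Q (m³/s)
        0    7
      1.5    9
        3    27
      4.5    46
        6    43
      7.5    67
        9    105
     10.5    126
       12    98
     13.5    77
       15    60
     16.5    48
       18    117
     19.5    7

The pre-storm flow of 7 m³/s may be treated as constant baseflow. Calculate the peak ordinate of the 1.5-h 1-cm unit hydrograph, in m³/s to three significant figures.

U_p ≈ 99.3 m³/s

Direct runoff: 0.0, 2.0, 20.0, 39.0, 36.0, 60.0, 98.0, 119.0, 91.0, 70.0, 53.0, 41.0, 110.0, 0.0 m³/s; ΣQ_DR = 739.0 m³/s, peak = 119.0 m³/s.
Runoff depth d = ΣQ_DR·Δt / A = 739.0 × 5400 / (333 km²) = 11.98 mm.
The 1-cm UH is the DRH scaled by (10 mm)/d, so U_p = 119.0 × 10/11.98 = 99.3 m³/s.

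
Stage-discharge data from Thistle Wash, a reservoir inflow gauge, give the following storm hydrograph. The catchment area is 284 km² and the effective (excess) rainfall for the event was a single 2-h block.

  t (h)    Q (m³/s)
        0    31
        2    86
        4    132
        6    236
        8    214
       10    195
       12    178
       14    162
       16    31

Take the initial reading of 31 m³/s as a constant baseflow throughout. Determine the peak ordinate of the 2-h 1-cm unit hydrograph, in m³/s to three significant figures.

Direct runoff: 0.0, 55.0, 101.0, 205.0, 183.0, 164.0, 147.0, 131.0, 0.0 m³/s; ΣQ_DR = 986.0 m³/s, peak = 205.0 m³/s.
Runoff depth d = ΣQ_DR·Δt / A = 986.0 × 7200 / (284 km²) = 25.00 mm.
The 1-cm UH is the DRH scaled by (10 mm)/d, so U_p = 205.0 × 10/25.00 = 82.0 m³/s.

U_p ≈ 82.0 m³/s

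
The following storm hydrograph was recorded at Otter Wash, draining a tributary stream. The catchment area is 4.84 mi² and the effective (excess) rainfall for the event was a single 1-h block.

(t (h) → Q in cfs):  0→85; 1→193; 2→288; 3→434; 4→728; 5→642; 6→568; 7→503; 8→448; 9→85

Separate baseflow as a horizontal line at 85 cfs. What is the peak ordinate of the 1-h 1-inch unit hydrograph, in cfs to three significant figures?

U_p ≈ 643 cfs

Direct runoff: 0.0, 108.0, 203.0, 349.0, 643.0, 557.0, 483.0, 418.0, 363.0, 0.0 cfs; ΣQ_DR = 3124 cfs, peak = 643.0 cfs.
Runoff depth d = ΣQ_DR·Δt / A = 3124 × 3600 / (4.84 mi²) = 1.000 in.
The 1-inch UH is the DRH scaled by (1 in)/d, so U_p = 643.0 × 1/1.000 = 643 cfs.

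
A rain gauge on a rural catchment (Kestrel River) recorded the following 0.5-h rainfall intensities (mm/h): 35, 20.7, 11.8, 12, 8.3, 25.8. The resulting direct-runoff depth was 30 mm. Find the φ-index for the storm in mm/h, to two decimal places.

Only the 5 blocks with intensity above φ contribute runoff: 35, 20.7, 11.8, 12, 25.8 mm/h.
Σ(I−φ)·Δt = d  ⇒  (35+20.7+11.8+12+25.8 − 5φ)·0.5 = 30
φ = (105.3 − 30/0.5) / 5 = 9.06 mm/h.

φ ≈ 9.06 mm/h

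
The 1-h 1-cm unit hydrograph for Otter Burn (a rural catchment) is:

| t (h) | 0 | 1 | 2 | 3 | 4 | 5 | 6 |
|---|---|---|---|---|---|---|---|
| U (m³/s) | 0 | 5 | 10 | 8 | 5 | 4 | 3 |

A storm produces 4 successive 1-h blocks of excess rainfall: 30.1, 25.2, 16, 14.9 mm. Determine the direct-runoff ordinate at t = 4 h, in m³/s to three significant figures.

By discrete convolution, Q_j = Σ (P_i / 10 mm) · U_{j−i}.
At t = 4 h (j=4): Q = (30.1/10)·5 + (25.2/10)·8 + (16/10)·10 + (14.9/10)·5 = 58.7 m³/s.

Q ≈ 58.7 m³/s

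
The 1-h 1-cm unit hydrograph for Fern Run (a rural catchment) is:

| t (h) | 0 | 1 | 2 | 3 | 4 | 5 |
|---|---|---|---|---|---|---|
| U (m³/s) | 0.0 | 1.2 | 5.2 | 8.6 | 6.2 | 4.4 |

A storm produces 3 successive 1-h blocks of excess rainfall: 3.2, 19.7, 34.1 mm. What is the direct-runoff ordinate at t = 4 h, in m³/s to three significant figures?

By discrete convolution, Q_j = Σ (P_i / 10 mm) · U_{j−i}.
At t = 4 h (j=4): Q = (3.2/10)·6.2 + (19.7/10)·8.6 + (34.1/10)·5.2 = 36.7 m³/s.

Q ≈ 36.7 m³/s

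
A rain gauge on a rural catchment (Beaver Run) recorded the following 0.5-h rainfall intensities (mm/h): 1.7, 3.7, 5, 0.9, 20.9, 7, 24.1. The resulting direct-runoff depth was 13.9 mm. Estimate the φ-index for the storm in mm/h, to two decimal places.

Only the 2 blocks with intensity above φ contribute runoff: 20.9, 24.1 mm/h.
Σ(I−φ)·Δt = d  ⇒  (20.9+24.1 − 2φ)·0.5 = 13.9
φ = (45.00 − 13.9/0.5) / 2 = 8.60 mm/h.

φ ≈ 8.60 mm/h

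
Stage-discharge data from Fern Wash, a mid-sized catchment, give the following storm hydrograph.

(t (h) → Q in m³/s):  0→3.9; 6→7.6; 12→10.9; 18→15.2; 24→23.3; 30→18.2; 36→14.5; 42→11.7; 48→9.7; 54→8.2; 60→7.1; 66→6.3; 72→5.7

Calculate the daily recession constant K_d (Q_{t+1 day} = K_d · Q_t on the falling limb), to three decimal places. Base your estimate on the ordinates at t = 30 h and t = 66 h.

K_d ≈ 0.493

Between t = 30 h and t = 66 h the flow falls from 18.2 to 6.3 m³/s over 6×6 h = 36 h.
Per-interval ratio K = (6.3/18.2)^(1/6) = 0.8379; K_d = K^(24/6) = 0.493.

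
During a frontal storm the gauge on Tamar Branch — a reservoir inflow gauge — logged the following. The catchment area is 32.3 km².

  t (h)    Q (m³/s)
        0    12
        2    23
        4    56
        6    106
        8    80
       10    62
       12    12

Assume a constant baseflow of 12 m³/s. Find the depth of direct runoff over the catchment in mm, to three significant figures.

Direct runoff: 0.0, 11.0, 44.0, 94.0, 68.0, 50.0, 0.0 m³/s; ΣQ_DR = 267.0 m³/s.
V = ΣQ_DR · Δt = 267.0 × 7200 s = 1.922 × 10^6 m³.
Over A = 32.3 km², depth = V / A = 59.5 mm.

d ≈ 59.5 mm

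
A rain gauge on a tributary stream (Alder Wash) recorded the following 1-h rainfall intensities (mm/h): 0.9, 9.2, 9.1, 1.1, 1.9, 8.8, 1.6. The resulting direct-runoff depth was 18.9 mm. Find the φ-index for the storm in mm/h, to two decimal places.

Only the 3 blocks with intensity above φ contribute runoff: 9.2, 9.1, 8.8 mm/h.
Σ(I−φ)·Δt = d  ⇒  (9.2+9.1+8.8 − 3φ)·1 = 18.9
φ = (27.10 − 18.9/1) / 3 = 2.73 mm/h.

φ ≈ 2.73 mm/h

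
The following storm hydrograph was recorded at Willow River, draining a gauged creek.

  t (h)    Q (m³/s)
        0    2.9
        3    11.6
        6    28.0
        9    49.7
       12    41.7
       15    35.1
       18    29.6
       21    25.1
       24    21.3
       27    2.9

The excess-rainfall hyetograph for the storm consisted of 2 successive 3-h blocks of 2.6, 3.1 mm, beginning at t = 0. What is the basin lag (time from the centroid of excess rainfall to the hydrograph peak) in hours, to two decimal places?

Centroid of excess rainfall: t_c = Σ P_i·t̄_i / ΣP_i = 3.1316 h (block centres at 1.5, 4.5 h).
Hydrograph peak occurs at t = 9 h, so basin lag t_L = 9 − 3.1316 = 5.87 h.

t_L ≈ 5.87 h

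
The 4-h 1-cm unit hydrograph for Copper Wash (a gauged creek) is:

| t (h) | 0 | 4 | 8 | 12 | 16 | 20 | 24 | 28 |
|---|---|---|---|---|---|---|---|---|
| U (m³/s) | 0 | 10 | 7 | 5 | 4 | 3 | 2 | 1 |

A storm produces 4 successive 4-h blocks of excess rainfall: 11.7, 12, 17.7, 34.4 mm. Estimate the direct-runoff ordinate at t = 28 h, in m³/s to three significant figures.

Q ≈ 22.6 m³/s

By discrete convolution, Q_j = Σ (P_i / 10 mm) · U_{j−i}.
At t = 28 h (j=7): Q = (11.7/10)·1 + (12/10)·2 + (17.7/10)·3 + (34.4/10)·4 = 22.6 m³/s.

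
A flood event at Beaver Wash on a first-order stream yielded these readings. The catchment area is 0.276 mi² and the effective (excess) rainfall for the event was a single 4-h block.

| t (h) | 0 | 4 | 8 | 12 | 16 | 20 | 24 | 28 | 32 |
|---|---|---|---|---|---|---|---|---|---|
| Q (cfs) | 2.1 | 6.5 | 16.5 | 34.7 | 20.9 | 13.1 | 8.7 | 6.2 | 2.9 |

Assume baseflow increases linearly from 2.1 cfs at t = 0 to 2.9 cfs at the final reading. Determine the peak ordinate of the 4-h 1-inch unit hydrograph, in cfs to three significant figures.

Direct runoff: 0.00, 4.30, 14.20, 32.30, 18.40, 10.50, 6.00, 3.40, 0.00 cfs; ΣQ_DR = 89.10 cfs, peak = 32.30 cfs.
Runoff depth d = ΣQ_DR·Δt / A = 89.10 × 14400 / (0.276 mi²) = 2.001 in.
The 1-inch UH is the DRH scaled by (1 in)/d, so U_p = 32.30 × 1/2.001 = 16.1 cfs.

U_p ≈ 16.1 cfs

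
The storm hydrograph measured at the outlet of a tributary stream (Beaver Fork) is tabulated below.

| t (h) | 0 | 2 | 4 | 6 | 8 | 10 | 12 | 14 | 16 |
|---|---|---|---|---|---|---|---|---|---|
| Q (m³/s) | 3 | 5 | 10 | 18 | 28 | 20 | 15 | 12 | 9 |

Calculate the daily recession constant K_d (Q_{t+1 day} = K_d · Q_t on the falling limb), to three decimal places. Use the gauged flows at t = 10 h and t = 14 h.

K_d ≈ 0.047

Between t = 10 h and t = 14 h the flow falls from 20 to 12 m³/s over 2×2 h = 4 h.
Per-interval ratio K = (12/20)^(1/2) = 0.7746; K_d = K^(24/2) = 0.047.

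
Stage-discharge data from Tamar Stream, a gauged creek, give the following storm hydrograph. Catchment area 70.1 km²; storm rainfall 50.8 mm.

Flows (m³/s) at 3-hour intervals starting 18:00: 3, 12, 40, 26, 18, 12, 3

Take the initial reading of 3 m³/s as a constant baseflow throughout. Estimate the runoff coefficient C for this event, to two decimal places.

ΣQ_DR = 93.00 m³/s; V = ΣQ_DR·Δt = 1.004 × 10^6 m³.
Runoff depth d = V / A = 14.33 mm.
C = d / P = 14.33 / 50.8 = 0.28.

C ≈ 0.28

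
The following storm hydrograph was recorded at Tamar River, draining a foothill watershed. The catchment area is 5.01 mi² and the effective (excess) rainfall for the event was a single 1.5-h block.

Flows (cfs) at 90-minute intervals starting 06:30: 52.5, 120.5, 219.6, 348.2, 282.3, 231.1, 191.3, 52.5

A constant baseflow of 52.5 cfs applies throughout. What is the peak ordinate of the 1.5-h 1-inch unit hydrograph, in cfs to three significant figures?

Direct runoff: 0.0, 68.0, 167.1, 295.7, 229.8, 178.6, 138.8, 0.0 cfs; ΣQ_DR = 1078 cfs, peak = 295.7 cfs.
Runoff depth d = ΣQ_DR·Δt / A = 1078 × 5400 / (5.01 mi²) = 0.5001 in.
The 1-inch UH is the DRH scaled by (1 in)/d, so U_p = 295.7 × 1/0.5001 = 591 cfs.

U_p ≈ 591 cfs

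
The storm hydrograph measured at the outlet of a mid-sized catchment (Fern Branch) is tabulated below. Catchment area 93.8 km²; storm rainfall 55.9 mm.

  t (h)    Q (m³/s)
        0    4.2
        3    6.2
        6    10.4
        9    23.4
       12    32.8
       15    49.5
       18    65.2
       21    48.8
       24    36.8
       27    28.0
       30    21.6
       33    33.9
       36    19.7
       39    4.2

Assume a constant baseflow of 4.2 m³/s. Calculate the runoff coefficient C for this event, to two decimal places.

C ≈ 0.67

ΣQ_DR = 325.9 m³/s; V = ΣQ_DR·Δt = 3.520 × 10^6 m³.
Runoff depth d = V / A = 37.52 mm.
C = d / P = 37.52 / 55.9 = 0.67.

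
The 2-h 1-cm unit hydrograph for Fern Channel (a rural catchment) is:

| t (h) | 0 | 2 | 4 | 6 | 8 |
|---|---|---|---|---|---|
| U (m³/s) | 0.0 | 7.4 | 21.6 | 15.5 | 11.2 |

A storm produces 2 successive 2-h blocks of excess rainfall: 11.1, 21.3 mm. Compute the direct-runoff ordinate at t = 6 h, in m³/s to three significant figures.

By discrete convolution, Q_j = Σ (P_i / 10 mm) · U_{j−i}.
At t = 6 h (j=3): Q = (11.1/10)·15.5 + (21.3/10)·21.6 = 63.2 m³/s.

Q ≈ 63.2 m³/s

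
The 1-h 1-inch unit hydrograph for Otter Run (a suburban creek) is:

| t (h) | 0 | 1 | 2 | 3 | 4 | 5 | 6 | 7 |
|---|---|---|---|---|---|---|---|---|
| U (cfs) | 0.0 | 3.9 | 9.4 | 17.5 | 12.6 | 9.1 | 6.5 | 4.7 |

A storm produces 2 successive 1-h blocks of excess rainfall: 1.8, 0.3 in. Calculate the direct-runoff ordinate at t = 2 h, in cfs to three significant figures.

By discrete convolution, Q_j = Σ (P_i / 1 in) · U_{j−i}.
At t = 2 h (j=2): Q = (1.8/1)·9.4 + (0.3/1)·3.9 = 18.1 cfs.

Q ≈ 18.1 cfs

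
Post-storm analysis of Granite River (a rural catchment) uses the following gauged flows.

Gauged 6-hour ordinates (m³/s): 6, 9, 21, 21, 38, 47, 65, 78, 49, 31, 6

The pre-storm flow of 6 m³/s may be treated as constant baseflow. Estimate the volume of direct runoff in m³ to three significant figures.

Direct-runoff ordinates (Q − Q_b): 0.0, 3.0, 15.0, 15.0, 32.0, 41.0, 59.0, 72.0, 43.0, 25.0, 0.0 m³/s.
ΣQ_DR = 305.0 m³/s.
With Δt = 6 h = 21600 s, V = ΣQ_DR · Δt = 305.0 × 21600 = 6.59 × 10^6 m³.

V ≈ 6.59 × 10^6 m³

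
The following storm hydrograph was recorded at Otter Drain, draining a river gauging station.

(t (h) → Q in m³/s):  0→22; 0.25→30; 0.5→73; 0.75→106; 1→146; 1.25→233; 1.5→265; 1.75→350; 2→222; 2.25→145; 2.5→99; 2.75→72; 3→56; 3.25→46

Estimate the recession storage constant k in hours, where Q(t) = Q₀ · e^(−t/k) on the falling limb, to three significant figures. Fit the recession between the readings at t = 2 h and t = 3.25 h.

k ≈ 0.794 h

On the falling limb, Q drops from 222 to 46 m³/s between t = 2 h and t = 3.25 h (Δt = 1.25 h).
k = −Δt / ln(Q₂/Q₁) = −1.25 / ln(46/222) = 0.794 h.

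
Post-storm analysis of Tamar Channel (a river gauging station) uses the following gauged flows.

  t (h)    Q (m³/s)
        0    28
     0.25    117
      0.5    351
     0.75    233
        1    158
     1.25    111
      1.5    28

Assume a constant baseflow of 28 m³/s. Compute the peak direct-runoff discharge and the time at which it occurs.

Subtracting baseflow gives direct-runoff ordinates: 0.0, 89.0, 323.0, 205.0, 130.0, 83.0, 0.0 m³/s.
The maximum is 323.0 m³/s, occurring at the reading for t = 0.5 h.

Q_p = 323.0 m³/s at t = 0.5 h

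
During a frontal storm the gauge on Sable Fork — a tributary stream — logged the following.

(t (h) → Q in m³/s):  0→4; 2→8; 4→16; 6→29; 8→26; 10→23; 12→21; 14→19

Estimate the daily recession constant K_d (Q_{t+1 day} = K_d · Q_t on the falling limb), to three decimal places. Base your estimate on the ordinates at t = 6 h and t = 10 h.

K_d ≈ 0.249

Between t = 6 h and t = 10 h the flow falls from 29 to 23 m³/s over 2×2 h = 4 h.
Per-interval ratio K = (23/29)^(1/2) = 0.8906; K_d = K^(24/2) = 0.249.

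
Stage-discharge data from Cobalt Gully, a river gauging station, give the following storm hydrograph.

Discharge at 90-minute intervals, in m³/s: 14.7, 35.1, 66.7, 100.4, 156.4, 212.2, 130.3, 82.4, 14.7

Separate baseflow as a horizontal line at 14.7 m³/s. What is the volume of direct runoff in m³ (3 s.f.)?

Direct-runoff ordinates (Q − Q_b): 0.0, 20.4, 52.0, 85.7, 141.7, 197.5, 115.6, 67.7, 0.0 m³/s.
ΣQ_DR = 680.6 m³/s.
With Δt = 1.5 h = 5400 s, V = ΣQ_DR · Δt = 680.6 × 5400 = 3.68 × 10^6 m³.

V ≈ 3.68 × 10^6 m³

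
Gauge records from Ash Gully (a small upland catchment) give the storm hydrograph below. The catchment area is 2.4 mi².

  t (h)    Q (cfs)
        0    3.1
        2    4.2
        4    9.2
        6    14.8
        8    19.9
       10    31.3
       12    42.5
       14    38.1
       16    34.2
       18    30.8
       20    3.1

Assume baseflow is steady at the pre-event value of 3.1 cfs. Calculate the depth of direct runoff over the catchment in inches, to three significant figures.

d ≈ 0.255 in

Direct runoff: 0.0, 1.1, 6.1, 11.7, 16.8, 28.2, 39.4, 35.0, 31.1, 27.7, 0.0 cfs; ΣQ_DR = 197.1 cfs.
V = ΣQ_DR · Δt = 197.1 × 7200 s = 1.419 × 10^6 ft³.
Over A = 2.4 mi², depth = V / A = 0.255 in.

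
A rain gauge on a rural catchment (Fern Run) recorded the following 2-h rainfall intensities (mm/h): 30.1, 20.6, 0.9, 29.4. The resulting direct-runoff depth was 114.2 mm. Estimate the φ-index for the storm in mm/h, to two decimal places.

Only the 3 blocks with intensity above φ contribute runoff: 30.1, 20.6, 29.4 mm/h.
Σ(I−φ)·Δt = d  ⇒  (30.1+20.6+29.4 − 3φ)·2 = 114.2
φ = (80.10 − 114.2/2) / 3 = 7.67 mm/h.

φ ≈ 7.67 mm/h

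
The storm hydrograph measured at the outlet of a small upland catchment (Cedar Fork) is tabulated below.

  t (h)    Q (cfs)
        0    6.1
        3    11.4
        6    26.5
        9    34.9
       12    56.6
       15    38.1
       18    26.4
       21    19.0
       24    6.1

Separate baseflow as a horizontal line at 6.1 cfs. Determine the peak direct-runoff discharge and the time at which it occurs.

Q_p = 50.5 cfs at t = 12 h

Subtracting baseflow gives direct-runoff ordinates: 0.0, 5.3, 20.4, 28.8, 50.5, 32.0, 20.3, 12.9, 0.0 cfs.
The maximum is 50.5 cfs, occurring at the reading for t = 12 h.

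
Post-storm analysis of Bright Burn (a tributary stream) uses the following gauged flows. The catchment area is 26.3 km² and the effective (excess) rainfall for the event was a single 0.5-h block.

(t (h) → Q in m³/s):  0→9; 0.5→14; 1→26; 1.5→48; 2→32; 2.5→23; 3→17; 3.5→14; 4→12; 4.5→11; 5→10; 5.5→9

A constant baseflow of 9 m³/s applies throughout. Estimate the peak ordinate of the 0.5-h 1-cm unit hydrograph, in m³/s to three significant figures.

Direct runoff: 0.0, 5.0, 17.0, 39.0, 23.0, 14.0, 8.0, 5.0, 3.0, 2.0, 1.0, 0.0 m³/s; ΣQ_DR = 117.0 m³/s, peak = 39.0 m³/s.
Runoff depth d = ΣQ_DR·Δt / A = 117.0 × 1800 / (26.3 km²) = 8.008 mm.
The 1-cm UH is the DRH scaled by (10 mm)/d, so U_p = 39.0 × 10/8.008 = 48.7 m³/s.

U_p ≈ 48.7 m³/s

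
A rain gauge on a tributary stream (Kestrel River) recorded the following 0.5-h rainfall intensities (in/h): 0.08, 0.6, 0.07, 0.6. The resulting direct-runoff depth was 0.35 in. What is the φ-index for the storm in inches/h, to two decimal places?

Only the 2 blocks with intensity above φ contribute runoff: 0.6, 0.6 in/h.
Σ(I−φ)·Δt = d  ⇒  (0.6+0.6 − 2φ)·0.5 = 0.35
φ = (1.200 − 0.35/0.5) / 2 = 0.25 in/h.

φ ≈ 0.25 in/h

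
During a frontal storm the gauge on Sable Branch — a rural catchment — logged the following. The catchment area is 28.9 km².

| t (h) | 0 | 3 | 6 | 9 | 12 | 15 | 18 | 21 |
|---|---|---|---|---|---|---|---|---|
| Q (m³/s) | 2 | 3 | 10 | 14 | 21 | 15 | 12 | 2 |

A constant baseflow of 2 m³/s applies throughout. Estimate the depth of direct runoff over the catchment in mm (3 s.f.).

d ≈ 23.5 mm

Direct runoff: 0.0, 1.0, 8.0, 12.0, 19.0, 13.0, 10.0, 0.0 m³/s; ΣQ_DR = 63.00 m³/s.
V = ΣQ_DR · Δt = 63.00 × 10800 s = 6.804 × 10^5 m³.
Over A = 28.9 km², depth = V / A = 23.5 mm.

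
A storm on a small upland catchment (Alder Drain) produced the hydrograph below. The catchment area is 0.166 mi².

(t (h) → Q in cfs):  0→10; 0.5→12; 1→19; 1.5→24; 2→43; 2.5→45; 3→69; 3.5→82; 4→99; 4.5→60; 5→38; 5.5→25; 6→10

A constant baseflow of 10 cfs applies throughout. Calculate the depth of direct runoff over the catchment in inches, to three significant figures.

Direct runoff: 0.0, 2.0, 9.0, 14.0, 33.0, 35.0, 59.0, 72.0, 89.0, 50.0, 28.0, 15.0, 0.0 cfs; ΣQ_DR = 406.0 cfs.
V = ΣQ_DR · Δt = 406.0 × 1800 s = 7.308 × 10^5 ft³.
Over A = 0.166 mi², depth = V / A = 1.89 in.

d ≈ 1.89 in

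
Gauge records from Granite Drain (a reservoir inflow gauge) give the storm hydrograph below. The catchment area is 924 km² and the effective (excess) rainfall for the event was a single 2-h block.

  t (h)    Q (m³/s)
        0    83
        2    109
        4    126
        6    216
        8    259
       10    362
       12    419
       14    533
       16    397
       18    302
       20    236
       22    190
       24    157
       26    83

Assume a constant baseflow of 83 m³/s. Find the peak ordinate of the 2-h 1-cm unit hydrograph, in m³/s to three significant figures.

Direct runoff: 0.0, 26.0, 43.0, 133.0, 176.0, 279.0, 336.0, 450.0, 314.0, 219.0, 153.0, 107.0, 74.0, 0.0 m³/s; ΣQ_DR = 2310 m³/s, peak = 450.0 m³/s.
Runoff depth d = ΣQ_DR·Δt / A = 2310 × 7200 / (924 km²) = 18.00 mm.
The 1-cm UH is the DRH scaled by (10 mm)/d, so U_p = 450.0 × 10/18.00 = 250 m³/s.

U_p ≈ 250 m³/s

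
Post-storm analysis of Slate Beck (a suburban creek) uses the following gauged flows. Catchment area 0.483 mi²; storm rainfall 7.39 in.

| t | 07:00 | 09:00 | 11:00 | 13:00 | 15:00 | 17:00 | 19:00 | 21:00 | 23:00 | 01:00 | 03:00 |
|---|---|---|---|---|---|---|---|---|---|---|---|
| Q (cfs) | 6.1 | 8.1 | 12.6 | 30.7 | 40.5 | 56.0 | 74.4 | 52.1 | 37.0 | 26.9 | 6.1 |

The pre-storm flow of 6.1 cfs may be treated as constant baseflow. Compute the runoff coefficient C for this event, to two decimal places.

ΣQ_DR = 283.4 cfs; V = ΣQ_DR·Δt = 2.040 × 10^6 ft³.
Runoff depth d = V / A = 1.818 in.
C = d / P = 1.818 / 7.39 = 0.25.

C ≈ 0.25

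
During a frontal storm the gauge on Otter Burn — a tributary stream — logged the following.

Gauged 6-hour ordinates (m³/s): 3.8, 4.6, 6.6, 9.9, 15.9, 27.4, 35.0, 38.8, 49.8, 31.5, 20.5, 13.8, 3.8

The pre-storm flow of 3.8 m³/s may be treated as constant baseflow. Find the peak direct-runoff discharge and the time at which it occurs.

Q_p = 46.0 m³/s at t = 48 h

Subtracting baseflow gives direct-runoff ordinates: 0.0, 0.8, 2.8, 6.1, 12.1, 23.6, 31.2, 35.0, 46.0, 27.7, 16.7, 10.0, 0.0 m³/s.
The maximum is 46.0 m³/s, occurring at the reading for t = 48 h.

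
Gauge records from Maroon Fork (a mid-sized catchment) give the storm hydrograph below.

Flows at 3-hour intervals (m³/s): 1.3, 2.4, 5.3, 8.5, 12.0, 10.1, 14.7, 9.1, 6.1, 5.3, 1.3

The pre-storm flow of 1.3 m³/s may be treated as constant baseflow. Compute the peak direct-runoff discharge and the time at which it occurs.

Q_p = 13.4 m³/s at t = 18 h

Subtracting baseflow gives direct-runoff ordinates: 0.0, 1.1, 4.0, 7.2, 10.7, 8.8, 13.4, 7.8, 4.8, 4.0, 0.0 m³/s.
The maximum is 13.4 m³/s, occurring at the reading for t = 18 h.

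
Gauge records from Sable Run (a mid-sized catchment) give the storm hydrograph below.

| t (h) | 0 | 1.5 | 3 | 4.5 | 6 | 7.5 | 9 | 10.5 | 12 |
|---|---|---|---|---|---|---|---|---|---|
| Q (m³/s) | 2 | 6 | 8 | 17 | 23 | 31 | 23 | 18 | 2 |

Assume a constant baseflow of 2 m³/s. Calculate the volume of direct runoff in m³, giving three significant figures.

Direct-runoff ordinates (Q − Q_b): 0.0, 4.0, 6.0, 15.0, 21.0, 29.0, 21.0, 16.0, 0.0 m³/s.
ΣQ_DR = 112.0 m³/s.
With Δt = 1.5 h = 5400 s, V = ΣQ_DR · Δt = 112.0 × 5400 = 6.05 × 10^5 m³.

V ≈ 6.05 × 10^5 m³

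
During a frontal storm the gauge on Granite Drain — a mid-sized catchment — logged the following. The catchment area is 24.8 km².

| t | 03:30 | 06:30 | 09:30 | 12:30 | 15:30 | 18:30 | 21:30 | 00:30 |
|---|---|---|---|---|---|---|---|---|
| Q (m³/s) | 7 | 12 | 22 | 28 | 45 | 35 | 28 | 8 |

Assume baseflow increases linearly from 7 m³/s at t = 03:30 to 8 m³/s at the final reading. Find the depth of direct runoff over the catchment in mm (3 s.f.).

d ≈ 54.4 mm

Direct runoff: 0.00, 4.86, 14.71, 20.57, 37.43, 27.29, 20.14, 0.00 m³/s; ΣQ_DR = 125.0 m³/s.
V = ΣQ_DR · Δt = 125.0 × 10800 s = 1.350 × 10^6 m³.
Over A = 24.8 km², depth = V / A = 54.4 mm.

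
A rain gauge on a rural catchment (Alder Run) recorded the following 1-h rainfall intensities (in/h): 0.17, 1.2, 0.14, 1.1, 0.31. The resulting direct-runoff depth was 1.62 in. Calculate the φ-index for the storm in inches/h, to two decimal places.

φ ≈ 0.34 in/h

Only the 2 blocks with intensity above φ contribute runoff: 1.2, 1.1 in/h.
Σ(I−φ)·Δt = d  ⇒  (1.2+1.1 − 2φ)·1 = 1.62
φ = (2.300 − 1.62/1) / 2 = 0.34 in/h.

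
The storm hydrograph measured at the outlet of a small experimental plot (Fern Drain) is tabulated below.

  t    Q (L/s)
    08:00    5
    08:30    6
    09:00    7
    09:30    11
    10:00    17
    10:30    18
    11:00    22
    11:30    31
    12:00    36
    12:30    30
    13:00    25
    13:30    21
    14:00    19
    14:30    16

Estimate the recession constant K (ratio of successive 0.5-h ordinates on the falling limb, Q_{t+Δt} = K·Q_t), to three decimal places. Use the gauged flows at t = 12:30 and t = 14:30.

Using the recession-limb readings at t = 12:30 and t = 14:30: Q falls from 30 to 16 L/s over 4 intervals.
K = (Q₂/Q₁)^(1/4) = (16/30)^(1/4) = 0.855.

K ≈ 0.855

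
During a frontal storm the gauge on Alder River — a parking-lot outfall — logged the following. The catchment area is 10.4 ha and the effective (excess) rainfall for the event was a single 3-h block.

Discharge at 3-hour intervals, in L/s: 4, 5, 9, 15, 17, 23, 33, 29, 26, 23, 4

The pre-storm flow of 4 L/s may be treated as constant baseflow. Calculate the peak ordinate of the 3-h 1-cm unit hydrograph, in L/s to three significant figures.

U_p ≈ 19.4 L/s

Direct runoff: 0.0, 1.0, 5.0, 11.0, 13.0, 19.0, 29.0, 25.0, 22.0, 19.0, 0.0 L/s; ΣQ_DR = 144.0 L/s, peak = 29.0 L/s.
Runoff depth d = ΣQ_DR·Δt / A = 144.0 × 10800 / (10.4 ha) = 14.95 mm.
The 1-cm UH is the DRH scaled by (10 mm)/d, so U_p = 29.0 × 10/14.95 = 19.4 L/s.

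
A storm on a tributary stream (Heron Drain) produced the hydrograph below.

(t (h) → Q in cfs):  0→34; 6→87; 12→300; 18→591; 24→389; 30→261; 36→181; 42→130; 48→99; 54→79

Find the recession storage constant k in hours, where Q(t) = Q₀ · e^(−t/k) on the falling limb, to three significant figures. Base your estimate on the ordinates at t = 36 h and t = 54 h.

On the falling limb, Q drops from 181 to 79 cfs between t = 36 h and t = 54 h (Δt = 18 h).
k = −Δt / ln(Q₂/Q₁) = −18 / ln(79/181) = 21.7 h.

k ≈ 21.7 h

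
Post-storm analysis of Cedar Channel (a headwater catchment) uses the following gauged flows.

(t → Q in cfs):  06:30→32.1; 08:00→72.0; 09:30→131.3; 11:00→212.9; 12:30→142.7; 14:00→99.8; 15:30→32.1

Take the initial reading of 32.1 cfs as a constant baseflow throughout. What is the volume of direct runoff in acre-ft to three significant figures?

Direct-runoff ordinates (Q − Q_b): 0.0, 39.9, 99.2, 180.8, 110.6, 67.7, 0.0 cfs.
ΣQ_DR = 498.2 cfs.
With Δt = 1.5 h = 5400 s, V = ΣQ_DR · Δt = 498.2 × 5400 = 2.69 × 10^6 ft³ = 61.8 acre-ft.

V ≈ 61.8 acre-ft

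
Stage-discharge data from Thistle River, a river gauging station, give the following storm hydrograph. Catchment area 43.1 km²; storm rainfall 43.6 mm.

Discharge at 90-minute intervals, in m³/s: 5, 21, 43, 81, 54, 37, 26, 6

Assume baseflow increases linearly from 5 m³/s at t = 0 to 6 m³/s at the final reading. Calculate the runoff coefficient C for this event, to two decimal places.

ΣQ_DR = 229.0 m³/s; V = ΣQ_DR·Δt = 1.237 × 10^6 m³.
Runoff depth d = V / A = 28.69 mm.
C = d / P = 28.69 / 43.6 = 0.66.

C ≈ 0.66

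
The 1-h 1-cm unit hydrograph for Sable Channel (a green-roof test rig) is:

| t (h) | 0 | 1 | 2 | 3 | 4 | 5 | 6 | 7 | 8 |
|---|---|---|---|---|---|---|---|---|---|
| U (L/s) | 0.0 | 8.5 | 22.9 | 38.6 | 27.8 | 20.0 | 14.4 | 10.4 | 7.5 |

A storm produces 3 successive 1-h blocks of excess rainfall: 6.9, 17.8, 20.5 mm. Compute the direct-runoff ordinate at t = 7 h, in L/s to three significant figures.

Q ≈ 73.8 L/s

By discrete convolution, Q_j = Σ (P_i / 10 mm) · U_{j−i}.
At t = 7 h (j=7): Q = (6.9/10)·10.4 + (17.8/10)·14.4 + (20.5/10)·20.0 = 73.8 L/s.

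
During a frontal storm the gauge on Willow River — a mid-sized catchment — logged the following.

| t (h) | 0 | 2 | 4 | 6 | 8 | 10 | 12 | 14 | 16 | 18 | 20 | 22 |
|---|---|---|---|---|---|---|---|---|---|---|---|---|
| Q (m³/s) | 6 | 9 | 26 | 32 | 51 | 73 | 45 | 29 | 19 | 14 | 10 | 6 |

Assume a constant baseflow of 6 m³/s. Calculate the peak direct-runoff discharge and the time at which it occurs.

Q_p = 67.0 m³/s at t = 10 h

Subtracting baseflow gives direct-runoff ordinates: 0.0, 3.0, 20.0, 26.0, 45.0, 67.0, 39.0, 23.0, 13.0, 8.0, 4.0, 0.0 m³/s.
The maximum is 67.0 m³/s, occurring at the reading for t = 10 h.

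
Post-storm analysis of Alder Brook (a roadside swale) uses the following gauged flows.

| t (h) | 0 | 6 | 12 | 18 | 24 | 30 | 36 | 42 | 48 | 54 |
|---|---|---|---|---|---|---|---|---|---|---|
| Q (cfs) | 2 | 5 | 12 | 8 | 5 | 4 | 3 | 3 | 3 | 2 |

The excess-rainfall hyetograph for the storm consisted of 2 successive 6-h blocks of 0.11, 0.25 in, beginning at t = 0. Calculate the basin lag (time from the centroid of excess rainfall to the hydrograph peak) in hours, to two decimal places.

t_L ≈ 4.83 h

Centroid of excess rainfall: t_c = Σ P_i·t̄_i / ΣP_i = 7.1667 h (block centres at 3, 9 h).
Hydrograph peak occurs at t = 12 h, so basin lag t_L = 12 − 7.1667 = 4.83 h.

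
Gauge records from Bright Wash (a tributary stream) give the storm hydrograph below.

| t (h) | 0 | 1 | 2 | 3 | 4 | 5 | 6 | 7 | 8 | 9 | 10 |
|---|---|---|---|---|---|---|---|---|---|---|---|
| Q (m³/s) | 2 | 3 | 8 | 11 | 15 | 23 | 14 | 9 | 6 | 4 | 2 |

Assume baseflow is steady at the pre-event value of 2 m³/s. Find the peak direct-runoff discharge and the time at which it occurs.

Q_p = 21.0 m³/s at t = 5 h

Subtracting baseflow gives direct-runoff ordinates: 0.0, 1.0, 6.0, 9.0, 13.0, 21.0, 12.0, 7.0, 4.0, 2.0, 0.0 m³/s.
The maximum is 21.0 m³/s, occurring at the reading for t = 5 h.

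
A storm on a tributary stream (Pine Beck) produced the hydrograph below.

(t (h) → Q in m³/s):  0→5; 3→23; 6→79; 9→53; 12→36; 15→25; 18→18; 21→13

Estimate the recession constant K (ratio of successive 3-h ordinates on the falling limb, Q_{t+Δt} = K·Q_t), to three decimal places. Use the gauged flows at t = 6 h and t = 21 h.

Using the recession-limb readings at t = 6 h and t = 21 h: Q falls from 79 to 13 m³/s over 5 intervals.
K = (Q₂/Q₁)^(1/5) = (13/79)^(1/5) = 0.697.

K ≈ 0.697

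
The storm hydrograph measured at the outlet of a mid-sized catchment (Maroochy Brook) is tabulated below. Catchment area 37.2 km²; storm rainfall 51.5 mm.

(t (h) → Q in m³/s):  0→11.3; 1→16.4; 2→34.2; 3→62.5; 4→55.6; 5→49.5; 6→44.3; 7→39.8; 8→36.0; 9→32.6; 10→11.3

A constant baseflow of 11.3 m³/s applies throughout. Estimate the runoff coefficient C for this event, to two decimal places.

ΣQ_DR = 269.2 m³/s; V = ΣQ_DR·Δt = 9.691 × 10^5 m³.
Runoff depth d = V / A = 26.05 mm.
C = d / P = 26.05 / 51.5 = 0.51.

C ≈ 0.51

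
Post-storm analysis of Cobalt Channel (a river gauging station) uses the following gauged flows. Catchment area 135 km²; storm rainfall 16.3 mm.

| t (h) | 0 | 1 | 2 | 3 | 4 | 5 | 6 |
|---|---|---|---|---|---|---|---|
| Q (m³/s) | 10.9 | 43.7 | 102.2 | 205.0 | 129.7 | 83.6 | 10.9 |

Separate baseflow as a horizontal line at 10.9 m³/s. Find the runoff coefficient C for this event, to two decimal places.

ΣQ_DR = 509.7 m³/s; V = ΣQ_DR·Δt = 1.835 × 10^6 m³.
Runoff depth d = V / A = 13.59 mm.
C = d / P = 13.59 / 16.3 = 0.83.

C ≈ 0.83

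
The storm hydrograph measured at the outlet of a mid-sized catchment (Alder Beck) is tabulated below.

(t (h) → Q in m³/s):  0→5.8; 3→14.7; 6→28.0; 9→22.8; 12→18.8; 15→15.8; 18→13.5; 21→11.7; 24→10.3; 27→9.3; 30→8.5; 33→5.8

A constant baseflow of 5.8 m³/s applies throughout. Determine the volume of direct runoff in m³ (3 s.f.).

Direct-runoff ordinates (Q − Q_b): 0.0, 8.9, 22.2, 17.0, 13.0, 10.0, 7.7, 5.9, 4.5, 3.5, 2.7, 0.0 m³/s.
ΣQ_DR = 95.40 m³/s.
With Δt = 3 h = 10800 s, V = ΣQ_DR · Δt = 95.40 × 10800 = 1.03 × 10^6 m³.

V ≈ 1.03 × 10^6 m³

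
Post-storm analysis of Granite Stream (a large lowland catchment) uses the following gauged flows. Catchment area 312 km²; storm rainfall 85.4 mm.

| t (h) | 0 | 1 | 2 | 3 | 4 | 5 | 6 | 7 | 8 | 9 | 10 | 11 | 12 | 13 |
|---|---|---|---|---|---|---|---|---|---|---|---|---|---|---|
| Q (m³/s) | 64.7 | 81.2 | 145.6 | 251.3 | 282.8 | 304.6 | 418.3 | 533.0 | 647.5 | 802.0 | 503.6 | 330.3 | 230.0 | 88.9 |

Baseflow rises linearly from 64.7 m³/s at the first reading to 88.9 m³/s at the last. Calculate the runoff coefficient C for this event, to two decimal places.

ΣQ_DR = 3609 m³/s; V = ΣQ_DR·Δt = 1.299 × 10^7 m³.
Runoff depth d = V / A = 41.64 mm.
C = d / P = 41.64 / 85.4 = 0.49.

C ≈ 0.49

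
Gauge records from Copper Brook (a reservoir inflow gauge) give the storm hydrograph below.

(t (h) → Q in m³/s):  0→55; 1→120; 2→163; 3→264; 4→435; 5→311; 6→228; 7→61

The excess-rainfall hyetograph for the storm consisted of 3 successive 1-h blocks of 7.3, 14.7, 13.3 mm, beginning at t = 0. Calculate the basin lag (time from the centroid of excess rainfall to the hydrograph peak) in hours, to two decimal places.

t_L ≈ 2.33 h

Centroid of excess rainfall: t_c = Σ P_i·t̄_i / ΣP_i = 1.6700 h (block centres at 0.5, 1.5, 2.5 h).
Hydrograph peak occurs at t = 4 h, so basin lag t_L = 4 − 1.6700 = 2.33 h.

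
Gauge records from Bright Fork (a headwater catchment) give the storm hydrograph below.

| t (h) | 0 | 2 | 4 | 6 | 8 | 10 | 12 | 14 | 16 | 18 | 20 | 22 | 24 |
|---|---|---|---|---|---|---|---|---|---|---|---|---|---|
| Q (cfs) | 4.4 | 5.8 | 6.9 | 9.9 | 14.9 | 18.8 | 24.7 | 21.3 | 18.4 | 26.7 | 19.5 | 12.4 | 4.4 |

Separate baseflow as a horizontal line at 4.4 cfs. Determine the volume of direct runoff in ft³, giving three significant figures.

V ≈ 9.42 × 10^5 ft³

Direct-runoff ordinates (Q − Q_b): 0.0, 1.4, 2.5, 5.5, 10.5, 14.4, 20.3, 16.9, 14.0, 22.3, 15.1, 8.0, 0.0 cfs.
ΣQ_DR = 130.9 cfs.
With Δt = 2 h = 7200 s, V = ΣQ_DR · Δt = 130.9 × 7200 = 9.42 × 10^5 ft³.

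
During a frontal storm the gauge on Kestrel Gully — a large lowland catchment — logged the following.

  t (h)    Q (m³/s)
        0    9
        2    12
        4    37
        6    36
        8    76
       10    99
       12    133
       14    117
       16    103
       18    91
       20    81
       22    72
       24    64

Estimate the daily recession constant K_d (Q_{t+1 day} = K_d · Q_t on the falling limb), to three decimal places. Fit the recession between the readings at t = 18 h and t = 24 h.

K_d ≈ 0.245

Between t = 18 h and t = 24 h the flow falls from 91 to 64 m³/s over 3×2 h = 6 h.
Per-interval ratio K = (64/91)^(1/3) = 0.8893; K_d = K^(24/2) = 0.245.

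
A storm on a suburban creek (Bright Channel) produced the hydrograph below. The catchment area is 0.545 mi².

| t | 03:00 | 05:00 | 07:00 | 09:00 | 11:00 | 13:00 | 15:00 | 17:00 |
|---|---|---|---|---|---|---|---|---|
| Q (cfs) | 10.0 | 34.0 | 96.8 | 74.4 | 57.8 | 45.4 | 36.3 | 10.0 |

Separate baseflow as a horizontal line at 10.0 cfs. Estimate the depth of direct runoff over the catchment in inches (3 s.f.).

Direct runoff: 0.0, 24.0, 86.8, 64.4, 47.8, 35.4, 26.3, 0.0 cfs; ΣQ_DR = 284.7 cfs.
V = ΣQ_DR · Δt = 284.7 × 7200 s = 2.050 × 10^6 ft³.
Over A = 0.545 mi², depth = V / A = 1.62 in.

d ≈ 1.62 in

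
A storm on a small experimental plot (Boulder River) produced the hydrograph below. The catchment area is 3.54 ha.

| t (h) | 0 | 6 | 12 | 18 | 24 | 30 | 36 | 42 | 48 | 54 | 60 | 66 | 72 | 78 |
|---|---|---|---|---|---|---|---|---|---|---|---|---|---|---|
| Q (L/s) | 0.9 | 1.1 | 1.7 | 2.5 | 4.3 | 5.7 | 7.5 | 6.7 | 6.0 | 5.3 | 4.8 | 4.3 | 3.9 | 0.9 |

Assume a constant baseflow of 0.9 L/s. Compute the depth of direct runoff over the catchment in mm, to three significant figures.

d ≈ 26.2 mm

Direct runoff: 0.0, 0.2, 0.8, 1.6, 3.4, 4.8, 6.6, 5.8, 5.1, 4.4, 3.9, 3.4, 3.0, 0.0 L/s; ΣQ_DR = 43.00 L/s.
V = ΣQ_DR · Δt = 43.00 × 21600 s = 9.288 × 10^5 L.
Over A = 3.54 ha, depth = V / A = 26.2 mm.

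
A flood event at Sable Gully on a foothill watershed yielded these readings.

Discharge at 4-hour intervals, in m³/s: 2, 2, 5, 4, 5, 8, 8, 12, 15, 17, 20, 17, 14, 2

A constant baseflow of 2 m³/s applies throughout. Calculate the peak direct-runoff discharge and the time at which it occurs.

Subtracting baseflow gives direct-runoff ordinates: 0.0, 0.0, 3.0, 2.0, 3.0, 6.0, 6.0, 10.0, 13.0, 15.0, 18.0, 15.0, 12.0, 0.0 m³/s.
The maximum is 18.0 m³/s, occurring at the reading for t = 40 h.

Q_p = 18.0 m³/s at t = 40 h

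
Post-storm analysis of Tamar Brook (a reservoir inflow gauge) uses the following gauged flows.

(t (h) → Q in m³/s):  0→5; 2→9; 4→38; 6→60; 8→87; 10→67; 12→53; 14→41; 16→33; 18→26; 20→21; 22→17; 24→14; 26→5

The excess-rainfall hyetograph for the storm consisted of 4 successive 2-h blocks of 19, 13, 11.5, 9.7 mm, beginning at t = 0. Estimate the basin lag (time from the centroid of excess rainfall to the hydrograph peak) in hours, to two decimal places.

Centroid of excess rainfall: t_c = Σ P_i·t̄_i / ΣP_i = 3.4474 h (block centres at 1, 3, 5, 7 h).
Hydrograph peak occurs at t = 8 h, so basin lag t_L = 8 − 3.4474 = 4.55 h.

t_L ≈ 4.55 h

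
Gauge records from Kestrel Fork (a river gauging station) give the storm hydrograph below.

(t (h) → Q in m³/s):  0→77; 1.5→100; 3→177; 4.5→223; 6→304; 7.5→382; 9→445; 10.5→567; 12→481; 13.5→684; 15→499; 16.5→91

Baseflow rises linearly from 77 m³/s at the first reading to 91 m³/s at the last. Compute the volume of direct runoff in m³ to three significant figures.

V ≈ 1.63 × 10^7 m³

Direct-runoff ordinates (Q − Q_b): 0.00, 21.73, 97.45, 142.18, 221.91, 298.64, 360.36, 481.09, 393.82, 595.55, 409.27, 0.00 m³/s.
ΣQ_DR = 3022 m³/s.
With Δt = 1.5 h = 5400 s, V = ΣQ_DR · Δt = 3022 × 5400 = 1.63 × 10^7 m³.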